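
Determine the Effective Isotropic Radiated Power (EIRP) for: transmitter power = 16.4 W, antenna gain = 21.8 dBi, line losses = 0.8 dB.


Pt = 16.4 W = 12.1484 dBW
EIRP = Pt_dBW + Gt - losses = 12.1484 + 21.8 - 0.8 = 33.1484 dBW

33.1484 dBW


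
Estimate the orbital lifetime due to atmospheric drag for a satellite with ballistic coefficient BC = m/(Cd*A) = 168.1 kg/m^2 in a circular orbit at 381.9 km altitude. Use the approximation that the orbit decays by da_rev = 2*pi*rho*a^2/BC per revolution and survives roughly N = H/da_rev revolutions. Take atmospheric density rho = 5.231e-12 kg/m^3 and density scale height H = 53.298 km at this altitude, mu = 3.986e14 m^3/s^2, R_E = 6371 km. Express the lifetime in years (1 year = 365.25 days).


a = R_E + alt = 6752.9000 km = 6.7529e+06 m
da_rev = 2*pi*rho*a^2/BC = 2*pi*5.231e-12*(6.7529e+06)^2/168.1 = 8.916153 m per revolution
N = H/da_rev = 53298.0000 m / 8.916153 m = 5977.6902 revolutions
P = 2*pi*sqrt(a^3/mu) = 5522.6396 s
lifetime = N*P = 5977.6902 * 5522.6396 = 3.3012628e+07 s = 382.0906 days
years = 382.0906 / 365.25 = 1.0461 years

1.0461 years


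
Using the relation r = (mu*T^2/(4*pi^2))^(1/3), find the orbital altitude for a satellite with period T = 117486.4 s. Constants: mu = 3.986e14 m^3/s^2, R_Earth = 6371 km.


T = 117486.4 s
r = (mu*T^2/(4*pi^2))^(1/3) = (3.986e14 * 117486.4^2 / (4*pi^2))^(1/3)
r = 5.1846278e+07 m = 51846.2779 km
alt = r - R_E = 51846.2779 - 6371 = 45475.2779 km

45475.2779 km


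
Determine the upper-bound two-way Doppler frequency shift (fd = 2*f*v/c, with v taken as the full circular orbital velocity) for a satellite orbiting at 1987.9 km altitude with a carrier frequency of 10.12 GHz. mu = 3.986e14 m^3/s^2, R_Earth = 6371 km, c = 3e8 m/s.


r = 8.3589e+06 m
v = sqrt(mu/r) = 6905.4833 m/s (worst-case radial velocity)
f = 10.12 GHz = 1.012e+10 Hz
fd = 2*f*v/c = 2*1.012e+10*6905.4833/3.0e+08
fd = 465889.9432 Hz

465889.9432 Hz


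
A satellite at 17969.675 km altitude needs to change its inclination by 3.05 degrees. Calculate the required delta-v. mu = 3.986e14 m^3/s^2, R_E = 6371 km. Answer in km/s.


r = 24340.6750 km = 2.4340675e+07 m
V = sqrt(mu/r) = 4046.7124 m/s
di = 3.05 deg = 0.05323254 rad
dV = 2*V*sin(di/2) = 2*4046.7124*sin(0.02661627)
dV = 215.3914 m/s = 0.2153914 km/s

0.2154 km/s


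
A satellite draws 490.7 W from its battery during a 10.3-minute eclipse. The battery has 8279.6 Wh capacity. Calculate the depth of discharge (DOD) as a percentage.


E_used = P * t / 60 = 490.7 * 10.3 / 60 = 84.2368 Wh
DOD = E_used / E_total * 100 = 84.2368 / 8279.6 * 100
DOD = 1.0174 %

1.0174 %


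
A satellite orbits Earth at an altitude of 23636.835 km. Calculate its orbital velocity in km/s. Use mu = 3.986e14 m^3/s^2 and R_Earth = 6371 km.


r = R_E + alt = 6371.0 + 23636.835 = 30007.8350 km = 3.0007835e+07 m
v = sqrt(mu/r) = sqrt(3.986e14 / 3.0007835e+07) = 3644.6121 m/s = 3.6446 km/s

3.6446 km/s


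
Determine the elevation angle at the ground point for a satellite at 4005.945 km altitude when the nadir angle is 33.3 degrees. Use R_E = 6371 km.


r = R_E + alt = 10376.9450 km
Law of sines in the satellite / Earth-center / ground-point triangle:
  sin(nadir)/R_E = sin(90 + el)/r  =>  cos(el) = (r/R_E)*sin(nadir)
cos(el) = (10376.9450 / 6371.0000) * sin(33.3 deg) = 0.8942363
el = arccos(0.8942363) = 26.5895 deg
(Earth-central angle = 90 - nadir - el = 30.1105 deg)

26.5895 degrees


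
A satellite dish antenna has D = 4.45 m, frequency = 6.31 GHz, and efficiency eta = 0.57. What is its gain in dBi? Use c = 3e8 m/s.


lambda = c/f = 3e8 / 6.31e+09 = 0.04754358 m
G = eta*(pi*D/lambda)^2 = 0.57*(pi*4.45/0.04754358)^2
G = 49284.5541 (linear)
G = 10*log10(49284.5541) = 46.9271 dBi

46.9271 dBi


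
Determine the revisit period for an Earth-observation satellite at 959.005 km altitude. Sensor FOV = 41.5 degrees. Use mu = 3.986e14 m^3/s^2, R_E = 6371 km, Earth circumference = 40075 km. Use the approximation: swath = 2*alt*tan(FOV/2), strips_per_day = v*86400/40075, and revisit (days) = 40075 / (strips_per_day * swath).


swath = 2*959.005*tan(0.3621558) = 726.6690 km
v = sqrt(mu/r) = 7374.2272 m/s = 7.3742 km/s
strips/day = v*86400/40075 = 7.3742*86400/40075 = 15.8985
coverage/day = strips * swath = 15.8985 * 726.6690 = 11552.9621 km
revisit = 40075 / 11552.9621 = 3.4688 days

3.4688 days


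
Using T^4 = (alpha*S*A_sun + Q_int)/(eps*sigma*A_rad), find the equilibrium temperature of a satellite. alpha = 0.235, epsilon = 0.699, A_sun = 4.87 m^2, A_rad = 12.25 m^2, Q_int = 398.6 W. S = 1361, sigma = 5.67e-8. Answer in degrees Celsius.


Numerator = alpha*S*A_sun + Q_int = 0.235*1361*4.87 + 398.6 = 1956.1964 W
Denominator = eps*sigma*A_rad = 0.699*5.67e-8*12.25 = 4.8550793e-07 W/K^4
T^4 = 4.0291751e+09 K^4
T = 251.9440 K = -21.2060 C

-21.2060 degrees Celsius


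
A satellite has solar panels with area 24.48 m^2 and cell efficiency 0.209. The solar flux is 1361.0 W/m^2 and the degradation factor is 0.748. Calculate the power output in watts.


P = area * eta * S * degradation
P = 24.48 * 0.209 * 1361.0 * 0.748
P = 5208.5570 W

5208.5570 W


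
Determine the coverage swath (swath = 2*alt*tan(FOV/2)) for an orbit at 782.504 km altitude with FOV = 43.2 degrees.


FOV = 43.2 deg = 0.7539822 rad
swath = 2 * alt * tan(FOV/2) = 2 * 782.504 * tan(0.3769911)
swath = 2 * 782.504 * 0.395928
swath = 619.6305 km

619.6305 km


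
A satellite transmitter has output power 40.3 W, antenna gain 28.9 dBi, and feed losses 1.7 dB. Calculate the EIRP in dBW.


Pt = 40.3 W = 16.0531 dBW
EIRP = Pt_dBW + Gt - losses = 16.0531 + 28.9 - 1.7 = 43.2531 dBW

43.2531 dBW


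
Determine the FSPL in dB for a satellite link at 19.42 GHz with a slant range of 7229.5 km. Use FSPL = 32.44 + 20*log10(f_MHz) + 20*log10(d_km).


f = 19.42 GHz = 19420.0000 MHz
d = 7229.5 km
FSPL = 32.44 + 20*log10(19420.0000) + 20*log10(7229.5)
FSPL = 32.44 + 85.7650 + 77.1822
FSPL = 195.3871 dB

195.3871 dB


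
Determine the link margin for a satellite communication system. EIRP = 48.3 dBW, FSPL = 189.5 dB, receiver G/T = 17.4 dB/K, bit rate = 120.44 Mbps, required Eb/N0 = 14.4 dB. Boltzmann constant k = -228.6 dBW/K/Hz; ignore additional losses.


C/N0 = EIRP - FSPL + G/T - k = 48.3 - 189.5 + 17.4 - (-228.6)
C/N0 = 104.8000 dB-Hz
R_b = 120.44 Mbps = 1.2044e+08 bps -> 10*log10(R_b) = 80.8077 dB-Hz
Eb/N0 = C/N0 - 10*log10(R_b) = 104.8000 - 80.8077 = 23.9923 dB
Margin = Eb/N0 - Eb/N0_req = 23.9923 - 14.4 = 9.5923 dB (link closes)

9.5923 dB


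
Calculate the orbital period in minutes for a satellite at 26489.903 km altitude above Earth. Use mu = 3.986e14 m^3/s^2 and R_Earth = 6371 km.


r = 32860.9030 km = 3.2860903e+07 m
T = 2*pi*sqrt(r^3/mu) = 2*pi*sqrt(3.5484483e+22 / 3.986e14)
T = 59283.0394 s = 988.0507 min

988.0507 minutes


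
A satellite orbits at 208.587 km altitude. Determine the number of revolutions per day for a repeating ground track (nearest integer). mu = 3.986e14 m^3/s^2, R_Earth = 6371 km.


r = 6.579587e+06 m
T = 2*pi*sqrt(r^3/mu) = 5311.4020 s = 88.5234 min
revs/day = 1440 / 88.5234 = 16.2669
Rounded: 16 revolutions per day

16 revolutions per day


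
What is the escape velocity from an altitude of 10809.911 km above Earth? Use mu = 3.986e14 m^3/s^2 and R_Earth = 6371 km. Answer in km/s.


r = 6371.0 + 10809.911 = 17180.9110 km = 1.7180911e+07 m
v_esc = sqrt(2*mu/r) = sqrt(2*3.986e14 / 1.7180911e+07)
v_esc = 6811.7790 m/s = 6.8118 km/s

6.8118 km/s


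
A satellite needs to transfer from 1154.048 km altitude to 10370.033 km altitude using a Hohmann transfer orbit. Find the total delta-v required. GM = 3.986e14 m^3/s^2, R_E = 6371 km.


r1 = 7525.0480 km = 7.525048e+06 m
r2 = 16741.0330 km = 1.6741033e+07 m
dv1 = sqrt(mu/r1)*(sqrt(2*r2/(r1+r2)) - 1) = 1271.0655 m/s
dv2 = sqrt(mu/r2)*(1 - sqrt(2*r1/(r1+r2))) = 1036.7287 m/s
total dv = |dv1| + |dv2| = 1271.0655 + 1036.7287 = 2307.7942 m/s = 2.3078 km/s

2.3078 km/s


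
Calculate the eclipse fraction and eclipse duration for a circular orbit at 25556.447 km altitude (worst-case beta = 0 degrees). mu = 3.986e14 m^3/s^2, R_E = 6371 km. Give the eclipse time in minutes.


r = 31927.4470 km
T = 946.2508 min
Eclipse fraction = arcsin(R_E/r)/pi = arcsin(6371.0000/31927.4470)/pi
= arcsin(0.1995462)/pi = 0.06394679
Eclipse duration = 0.06394679 * 946.2508 = 60.5097 min

60.5097 minutes


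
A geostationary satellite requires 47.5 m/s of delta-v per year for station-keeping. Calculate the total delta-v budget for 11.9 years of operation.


dV = rate * years = 47.5 * 11.9
dV = 565.2500 m/s

565.2500 m/s


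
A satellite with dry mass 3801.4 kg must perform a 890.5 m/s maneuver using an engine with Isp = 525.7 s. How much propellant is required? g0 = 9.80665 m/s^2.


ve = Isp * g0 = 525.7 * 9.80665 = 5155.355905 m/s
mass ratio = exp(dv/ve) = exp(890.5/5155.355905) = 1.18854870
m_prop = m_dry * (mr - 1) = 3801.4 * (1.18854870 - 1)
m_prop = 716.7490 kg

716.7490 kg


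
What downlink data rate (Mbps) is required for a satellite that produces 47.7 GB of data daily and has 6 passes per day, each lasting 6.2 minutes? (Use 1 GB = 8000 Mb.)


total contact time = 6 * 6.2 * 60 = 2232.0000 s
data = 47.7 GB = 381600.0000 Mb
rate = 381600.0000 / 2232.0000 = 170.9677 Mbps

170.9677 Mbps


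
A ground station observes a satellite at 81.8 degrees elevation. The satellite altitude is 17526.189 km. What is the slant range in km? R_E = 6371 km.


h = 17526.189 km, el = 81.8 deg
d = -R_E*sin(el) + sqrt((R_E*sin(el))^2 + 2*R_E*h + h^2)
d = -6371.0000*sin(1.4277) + sqrt((6371.0000*0.9897762)^2 + 2*6371.0000*17526.189 + 17526.189^2)
d = 17574.0420 km

17574.0420 km


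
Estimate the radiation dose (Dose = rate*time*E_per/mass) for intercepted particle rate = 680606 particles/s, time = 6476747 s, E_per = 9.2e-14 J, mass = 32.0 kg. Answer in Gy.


Total energy deposited = rate * time * E_per
  = 680606 * 6476747 * 9.2e-14 = 0.4055464 J
Dose = E_total / mass = 0.4055464 / 32.0
Dose = 0.01267332 Gy

0.0127 Gy


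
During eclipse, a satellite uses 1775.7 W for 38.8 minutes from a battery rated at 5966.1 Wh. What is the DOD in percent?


E_used = P * t / 60 = 1775.7 * 38.8 / 60 = 1148.2860 Wh
DOD = E_used / E_total * 100 = 1148.2860 / 5966.1 * 100
DOD = 19.2468 %

19.2468 %


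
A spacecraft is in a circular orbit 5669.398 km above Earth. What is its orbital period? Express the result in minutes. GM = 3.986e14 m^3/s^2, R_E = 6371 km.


r = 12040.3980 km = 1.2040398e+07 m
T = 2*pi*sqrt(r^3/mu) = 2*pi*sqrt(1.7455108e+21 / 3.986e14)
T = 13148.3872 s = 219.1398 min

219.1398 minutes


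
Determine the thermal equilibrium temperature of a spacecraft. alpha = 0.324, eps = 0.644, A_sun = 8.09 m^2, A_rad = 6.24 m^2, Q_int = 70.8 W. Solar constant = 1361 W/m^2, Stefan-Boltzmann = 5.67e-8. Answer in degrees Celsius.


Numerator = alpha*S*A_sun + Q_int = 0.324*1361*8.09 + 70.8 = 3638.1988 W
Denominator = eps*sigma*A_rad = 0.644*5.67e-8*6.24 = 2.2785235e-07 W/K^4
T^4 = 1.5967352e+10 K^4
T = 355.4743 K = 82.3243 C

82.3243 degrees Celsius


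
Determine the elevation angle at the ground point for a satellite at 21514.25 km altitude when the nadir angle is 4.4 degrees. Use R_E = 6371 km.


r = R_E + alt = 27885.2500 km
Law of sines in the satellite / Earth-center / ground-point triangle:
  sin(nadir)/R_E = sin(90 + el)/r  =>  cos(el) = (r/R_E)*sin(nadir)
cos(el) = (27885.2500 / 6371.0000) * sin(4.4 deg) = 0.3357918
el = arccos(0.3357918) = 70.3793 deg
(Earth-central angle = 90 - nadir - el = 15.2207 deg)

70.3793 degrees


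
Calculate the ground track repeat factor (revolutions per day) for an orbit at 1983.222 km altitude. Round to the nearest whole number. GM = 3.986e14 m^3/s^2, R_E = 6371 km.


r = 8.354222e+06 m
T = 2*pi*sqrt(r^3/mu) = 7599.2414 s = 126.6540 min
revs/day = 1440 / 126.6540 = 11.3696
Rounded: 11 revolutions per day

11 revolutions per day


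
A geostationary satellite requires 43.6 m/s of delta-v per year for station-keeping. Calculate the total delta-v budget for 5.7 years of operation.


dV = rate * years = 43.6 * 5.7
dV = 248.5200 m/s

248.5200 m/s


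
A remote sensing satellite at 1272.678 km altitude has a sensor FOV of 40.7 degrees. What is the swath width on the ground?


FOV = 40.7 deg = 0.710349 rad
swath = 2 * alt * tan(FOV/2) = 2 * 1272.678 * tan(0.3551745)
swath = 2 * 1272.678 * 0.3709036
swath = 944.0818 km

944.0818 km


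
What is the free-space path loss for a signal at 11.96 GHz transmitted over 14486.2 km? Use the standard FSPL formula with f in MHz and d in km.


f = 11.96 GHz = 11960.0000 MHz
d = 14486.2 km
FSPL = 32.44 + 20*log10(11960.0000) + 20*log10(14486.2)
FSPL = 32.44 + 81.5546 + 83.2191
FSPL = 197.2137 dB

197.2137 dB


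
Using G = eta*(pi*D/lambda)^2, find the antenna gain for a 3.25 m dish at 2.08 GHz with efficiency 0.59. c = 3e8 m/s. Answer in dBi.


lambda = c/f = 3e8 / 2.08e+09 = 0.1442308 m
G = eta*(pi*D/lambda)^2 = 0.59*(pi*3.25/0.1442308)^2
G = 2956.6685 (linear)
G = 10*log10(2956.6685) = 34.7080 dBi

34.7080 dBi


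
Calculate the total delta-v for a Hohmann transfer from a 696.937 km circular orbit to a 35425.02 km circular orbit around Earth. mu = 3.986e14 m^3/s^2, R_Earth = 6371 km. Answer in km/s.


r1 = 7067.9370 km = 7.067937e+06 m
r2 = 41796.0200 km = 4.179602e+07 m
dv1 = sqrt(mu/r1)*(sqrt(2*r2/(r1+r2)) - 1) = 2312.5429 m/s
dv2 = sqrt(mu/r2)*(1 - sqrt(2*r1/(r1+r2))) = 1427.1754 m/s
total dv = |dv1| + |dv2| = 2312.5429 + 1427.1754 = 3739.7182 m/s = 3.7397 km/s

3.7397 km/s


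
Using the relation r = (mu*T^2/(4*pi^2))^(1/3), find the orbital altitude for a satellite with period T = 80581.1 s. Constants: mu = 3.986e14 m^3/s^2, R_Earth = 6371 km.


T = 80581.1 s
r = (mu*T^2/(4*pi^2))^(1/3) = (3.986e14 * 80581.1^2 / (4*pi^2))^(1/3)
r = 4.0322549e+07 m = 40322.5492 km
alt = r - R_E = 40322.5492 - 6371 = 33951.5492 km

33951.5492 km


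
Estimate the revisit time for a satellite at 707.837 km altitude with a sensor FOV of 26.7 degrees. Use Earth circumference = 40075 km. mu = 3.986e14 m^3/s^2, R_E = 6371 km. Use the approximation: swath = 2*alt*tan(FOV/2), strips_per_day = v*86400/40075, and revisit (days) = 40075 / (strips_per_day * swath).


swath = 2*707.837*tan(0.2330015) = 335.9559 km
v = sqrt(mu/r) = 7503.9113 m/s = 7.5039 km/s
strips/day = v*86400/40075 = 7.5039*86400/40075 = 16.1781
coverage/day = strips * swath = 16.1781 * 335.9559 = 5435.1324 km
revisit = 40075 / 5435.1324 = 7.3733 days

7.3733 days


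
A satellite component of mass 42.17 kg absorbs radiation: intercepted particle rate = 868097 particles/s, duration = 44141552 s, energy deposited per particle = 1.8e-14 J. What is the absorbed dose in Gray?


Total energy deposited = rate * time * E_per
  = 868097 * 44141552 * 1.8e-14 = 0.6897447 J
Dose = E_total / mass = 0.6897447 / 42.17
Dose = 0.01635629 Gy

0.0164 Gy


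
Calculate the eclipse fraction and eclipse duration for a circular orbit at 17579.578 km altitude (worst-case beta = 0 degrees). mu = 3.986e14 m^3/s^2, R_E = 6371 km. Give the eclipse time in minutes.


r = 23950.5780 km
T = 614.8002 min
Eclipse fraction = arcsin(R_E/r)/pi = arcsin(6371.0000/23950.5780)/pi
= arcsin(0.2660061)/pi = 0.08570414
Eclipse duration = 0.08570414 * 614.8002 = 52.6909 min

52.6909 minutes


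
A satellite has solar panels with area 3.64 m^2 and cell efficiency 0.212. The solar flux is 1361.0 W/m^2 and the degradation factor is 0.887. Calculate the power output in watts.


P = area * eta * S * degradation
P = 3.64 * 0.212 * 1361.0 * 0.887
P = 931.5775 W

931.5775 W


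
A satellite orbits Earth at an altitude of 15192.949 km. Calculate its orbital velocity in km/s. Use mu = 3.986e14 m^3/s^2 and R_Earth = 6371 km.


r = R_E + alt = 6371.0 + 15192.949 = 21563.9490 km = 2.1563949e+07 m
v = sqrt(mu/r) = sqrt(3.986e14 / 2.1563949e+07) = 4299.3668 m/s = 4.2994 km/s

4.2994 km/s


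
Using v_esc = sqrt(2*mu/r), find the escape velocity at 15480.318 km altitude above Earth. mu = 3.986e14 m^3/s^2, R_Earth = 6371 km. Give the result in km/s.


r = 6371.0 + 15480.318 = 21851.3180 km = 2.1851318e+07 m
v_esc = sqrt(2*mu/r) = sqrt(2*3.986e14 / 2.1851318e+07)
v_esc = 6040.1097 m/s = 6.0401 km/s

6.0401 km/s


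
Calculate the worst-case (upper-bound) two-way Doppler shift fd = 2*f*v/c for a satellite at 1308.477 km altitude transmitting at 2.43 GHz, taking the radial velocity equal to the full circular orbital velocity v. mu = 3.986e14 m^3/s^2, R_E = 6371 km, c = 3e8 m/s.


r = 7.679477e+06 m
v = sqrt(mu/r) = 7204.4831 m/s (worst-case radial velocity)
f = 2.43 GHz = 2.43e+09 Hz
fd = 2*f*v/c = 2*2.43e+09*7204.4831/3.0e+08
fd = 116712.6257 Hz

116712.6257 Hz


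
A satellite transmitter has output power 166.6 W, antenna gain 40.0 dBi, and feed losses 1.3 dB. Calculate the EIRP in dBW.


Pt = 166.6 W = 22.2167 dBW
EIRP = Pt_dBW + Gt - losses = 22.2167 + 40.0 - 1.3 = 60.9167 dBW

60.9167 dBW


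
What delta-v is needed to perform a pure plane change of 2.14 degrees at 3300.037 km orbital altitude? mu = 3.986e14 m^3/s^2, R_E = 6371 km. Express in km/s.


r = 9671.0370 km = 9.671037e+06 m
V = sqrt(mu/r) = 6419.9571 m/s
di = 2.14 deg = 0.03735005 rad
dV = 2*V*sin(di/2) = 2*6419.9571*sin(0.01867502)
dV = 239.7718 m/s = 0.2397718 km/s

0.2398 km/s


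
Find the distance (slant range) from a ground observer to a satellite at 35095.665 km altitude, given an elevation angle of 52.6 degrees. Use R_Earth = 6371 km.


h = 35095.665 km, el = 52.6 deg
d = -R_E*sin(el) + sqrt((R_E*sin(el))^2 + 2*R_E*h + h^2)
d = -6371.0000*sin(0.9180432) + sqrt((6371.0000*0.7944146)^2 + 2*6371.0000*35095.665 + 35095.665^2)
d = 36224.5031 km

36224.5031 km


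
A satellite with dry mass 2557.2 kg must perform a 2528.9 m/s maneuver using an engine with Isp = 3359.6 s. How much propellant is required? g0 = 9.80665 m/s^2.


ve = Isp * g0 = 3359.6 * 9.80665 = 32946.421340 m/s
mass ratio = exp(dv/ve) = exp(2528.9/32946.421340) = 1.07978069
m_prop = m_dry * (mr - 1) = 2557.2 * (1.07978069 - 1)
m_prop = 204.0152 kg

204.0152 kg


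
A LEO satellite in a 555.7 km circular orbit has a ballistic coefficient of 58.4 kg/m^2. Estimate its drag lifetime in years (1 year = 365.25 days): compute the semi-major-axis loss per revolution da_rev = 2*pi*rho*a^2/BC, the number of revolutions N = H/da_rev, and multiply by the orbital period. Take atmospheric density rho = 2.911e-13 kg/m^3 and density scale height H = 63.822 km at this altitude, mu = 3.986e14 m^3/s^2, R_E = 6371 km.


a = R_E + alt = 6926.7000 km = 6.9267e+06 m
da_rev = 2*pi*rho*a^2/BC = 2*pi*2.911e-13*(6.9267e+06)^2/58.4 = 1.502664 m per revolution
N = H/da_rev = 63822.0000 m / 1.502664 m = 42472.5588 revolutions
P = 2*pi*sqrt(a^3/mu) = 5737.2106 s
lifetime = N*P = 42472.5588 * 5737.2106 = 2.4367401e+08 s = 2820.3011 days
years = 2820.3011 / 365.25 = 7.7216 years

7.7216 years


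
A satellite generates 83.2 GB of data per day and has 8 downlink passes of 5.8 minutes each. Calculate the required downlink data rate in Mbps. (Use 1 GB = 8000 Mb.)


total contact time = 8 * 5.8 * 60 = 2784.0000 s
data = 83.2 GB = 665600.0000 Mb
rate = 665600.0000 / 2784.0000 = 239.0805 Mbps

239.0805 Mbps


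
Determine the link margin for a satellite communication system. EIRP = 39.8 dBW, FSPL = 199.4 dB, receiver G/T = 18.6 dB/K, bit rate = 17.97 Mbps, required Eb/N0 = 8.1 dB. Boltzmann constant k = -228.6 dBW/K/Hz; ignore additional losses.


C/N0 = EIRP - FSPL + G/T - k = 39.8 - 199.4 + 18.6 - (-228.6)
C/N0 = 87.6000 dB-Hz
R_b = 17.97 Mbps = 1.797e+07 bps -> 10*log10(R_b) = 72.5455 dB-Hz
Eb/N0 = C/N0 - 10*log10(R_b) = 87.6000 - 72.5455 = 15.0545 dB
Margin = Eb/N0 - Eb/N0_req = 15.0545 - 8.1 = 6.9545 dB (link closes)

6.9545 dB


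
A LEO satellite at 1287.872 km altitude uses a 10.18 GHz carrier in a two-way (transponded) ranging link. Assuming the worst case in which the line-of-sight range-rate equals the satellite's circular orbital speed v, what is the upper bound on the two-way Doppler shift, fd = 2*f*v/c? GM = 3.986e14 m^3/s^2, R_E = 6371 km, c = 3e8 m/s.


r = 7.658872e+06 m
v = sqrt(mu/r) = 7214.1678 m/s (worst-case radial velocity)
f = 10.18 GHz = 1.018e+10 Hz
fd = 2*f*v/c = 2*1.018e+10*7214.1678/3.0e+08
fd = 489601.5234 Hz

489601.5234 Hz


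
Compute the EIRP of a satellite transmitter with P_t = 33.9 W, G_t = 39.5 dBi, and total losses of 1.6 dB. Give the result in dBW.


Pt = 33.9 W = 15.3020 dBW
EIRP = Pt_dBW + Gt - losses = 15.3020 + 39.5 - 1.6 = 53.2020 dBW

53.2020 dBW


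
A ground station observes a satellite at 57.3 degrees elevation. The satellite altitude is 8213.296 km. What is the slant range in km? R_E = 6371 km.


h = 8213.296 km, el = 57.3 deg
d = -R_E*sin(el) + sqrt((R_E*sin(el))^2 + 2*R_E*h + h^2)
d = -6371.0000*sin(1.0001) + sqrt((6371.0000*0.8415108)^2 + 2*6371.0000*8213.296 + 8213.296^2)
d = 8811.0745 km

8811.0745 km


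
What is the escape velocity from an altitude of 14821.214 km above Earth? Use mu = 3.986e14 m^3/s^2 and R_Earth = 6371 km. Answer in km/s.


r = 6371.0 + 14821.214 = 21192.2140 km = 2.1192214e+07 m
v_esc = sqrt(2*mu/r) = sqrt(2*3.986e14 / 2.1192214e+07)
v_esc = 6133.3180 m/s = 6.1333 km/s

6.1333 km/s


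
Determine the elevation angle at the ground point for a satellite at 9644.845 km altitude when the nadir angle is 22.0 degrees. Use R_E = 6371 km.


r = R_E + alt = 16015.8450 km
Law of sines in the satellite / Earth-center / ground-point triangle:
  sin(nadir)/R_E = sin(90 + el)/r  =>  cos(el) = (r/R_E)*sin(nadir)
cos(el) = (16015.8450 / 6371.0000) * sin(22.0 deg) = 0.9417111
el = arccos(0.9417111) = 19.6591 deg
(Earth-central angle = 90 - nadir - el = 48.3409 deg)

19.6591 degrees


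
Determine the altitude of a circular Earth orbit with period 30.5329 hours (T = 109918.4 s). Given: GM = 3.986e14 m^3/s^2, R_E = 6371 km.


T = 109918.4 s
r = (mu*T^2/(4*pi^2))^(1/3) = (3.986e14 * 109918.4^2 / (4*pi^2))^(1/3)
r = 4.9595178e+07 m = 49595.1778 km
alt = r - R_E = 49595.1778 - 6371 = 43224.1778 km

43224.1778 km


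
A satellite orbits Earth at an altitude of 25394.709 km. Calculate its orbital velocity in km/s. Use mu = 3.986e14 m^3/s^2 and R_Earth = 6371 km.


r = R_E + alt = 6371.0 + 25394.709 = 31765.7090 km = 3.1765709e+07 m
v = sqrt(mu/r) = sqrt(3.986e14 / 3.1765709e+07) = 3542.3329 m/s = 3.5423 km/s

3.5423 km/s


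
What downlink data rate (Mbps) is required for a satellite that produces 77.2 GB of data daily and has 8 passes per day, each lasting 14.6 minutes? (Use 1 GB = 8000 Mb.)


total contact time = 8 * 14.6 * 60 = 7008.0000 s
data = 77.2 GB = 617600.0000 Mb
rate = 617600.0000 / 7008.0000 = 88.1279 Mbps

88.1279 Mbps


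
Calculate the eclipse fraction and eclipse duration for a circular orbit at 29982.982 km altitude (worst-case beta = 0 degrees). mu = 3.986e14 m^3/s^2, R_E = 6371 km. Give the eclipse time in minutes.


r = 36353.9820 km
T = 1149.7091 min
Eclipse fraction = arcsin(R_E/r)/pi = arcsin(6371.0000/36353.9820)/pi
= arcsin(0.175249)/pi = 0.05607306
Eclipse duration = 0.05607306 * 1149.7091 = 64.4677 min

64.4677 minutes


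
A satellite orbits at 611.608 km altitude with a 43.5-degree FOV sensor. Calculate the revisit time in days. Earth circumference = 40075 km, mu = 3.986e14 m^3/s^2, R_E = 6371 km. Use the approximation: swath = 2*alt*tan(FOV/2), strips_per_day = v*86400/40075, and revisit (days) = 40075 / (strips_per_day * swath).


swath = 2*611.608*tan(0.3796091) = 488.0137 km
v = sqrt(mu/r) = 7555.4410 m/s = 7.5554 km/s
strips/day = v*86400/40075 = 7.5554*86400/40075 = 16.2892
coverage/day = strips * swath = 16.2892 * 488.0137 = 7949.3577 km
revisit = 40075 / 7949.3577 = 5.0413 days

5.0413 days


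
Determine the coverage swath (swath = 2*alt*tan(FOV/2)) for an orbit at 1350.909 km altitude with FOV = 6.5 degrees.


FOV = 6.5 deg = 0.1134464 rad
swath = 2 * alt * tan(FOV/2) = 2 * 1350.909 * tan(0.0567232)
swath = 2 * 1350.909 * 0.05678412
swath = 153.4203 km

153.4203 km


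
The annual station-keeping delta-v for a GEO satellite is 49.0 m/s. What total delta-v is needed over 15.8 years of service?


dV = rate * years = 49.0 * 15.8
dV = 774.2000 m/s

774.2000 m/s


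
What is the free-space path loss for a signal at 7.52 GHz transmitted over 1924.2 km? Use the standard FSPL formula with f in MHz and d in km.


f = 7.52 GHz = 7520.0000 MHz
d = 1924.2 km
FSPL = 32.44 + 20*log10(7520.0000) + 20*log10(1924.2)
FSPL = 32.44 + 77.5244 + 65.6850
FSPL = 175.6494 dB

175.6494 dB


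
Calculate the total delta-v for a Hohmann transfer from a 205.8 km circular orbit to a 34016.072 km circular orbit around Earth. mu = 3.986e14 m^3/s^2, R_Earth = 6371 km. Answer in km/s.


r1 = 6576.8000 km = 6.5768e+06 m
r2 = 40387.0720 km = 4.0387072e+07 m
dv1 = sqrt(mu/r1)*(sqrt(2*r2/(r1+r2)) - 1) = 2424.7121 m/s
dv2 = sqrt(mu/r2)*(1 - sqrt(2*r1/(r1+r2))) = 1478.9750 m/s
total dv = |dv1| + |dv2| = 2424.7121 + 1478.9750 = 3903.6871 m/s = 3.9037 km/s

3.9037 km/s


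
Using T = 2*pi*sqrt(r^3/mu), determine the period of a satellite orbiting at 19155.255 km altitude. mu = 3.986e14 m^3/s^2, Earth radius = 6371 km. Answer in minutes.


r = 25526.2550 km = 2.5526255e+07 m
T = 2*pi*sqrt(r^3/mu) = 2*pi*sqrt(1.6632645e+22 / 3.986e14)
T = 40587.4602 s = 676.4577 min

676.4577 minutes


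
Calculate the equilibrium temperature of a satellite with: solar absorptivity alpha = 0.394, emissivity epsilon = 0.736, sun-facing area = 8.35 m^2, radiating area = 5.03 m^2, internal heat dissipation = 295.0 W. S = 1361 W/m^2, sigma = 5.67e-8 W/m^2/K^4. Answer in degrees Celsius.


Numerator = alpha*S*A_sun + Q_int = 0.394*1361*8.35 + 295.0 = 4772.5539 W
Denominator = eps*sigma*A_rad = 0.736*5.67e-8*5.03 = 2.0990794e-07 W/K^4
T^4 = 2.2736415e+10 K^4
T = 388.3117 K = 115.1617 C

115.1617 degrees Celsius


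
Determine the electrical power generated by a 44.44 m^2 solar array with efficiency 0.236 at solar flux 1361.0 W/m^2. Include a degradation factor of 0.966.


P = area * eta * S * degradation
P = 44.44 * 0.236 * 1361.0 * 0.966
P = 13788.6359 W

13788.6359 W


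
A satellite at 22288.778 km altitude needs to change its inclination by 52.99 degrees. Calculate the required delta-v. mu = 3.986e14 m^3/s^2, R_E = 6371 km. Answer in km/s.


r = 28659.7780 km = 2.8659778e+07 m
V = sqrt(mu/r) = 3729.3422 m/s
di = 52.99 deg = 0.92485 rad
dV = 2*V*sin(di/2) = 2*3729.3422*sin(0.462425)
dV = 3327.4662 m/s = 3.3275 km/s

3.3275 km/s


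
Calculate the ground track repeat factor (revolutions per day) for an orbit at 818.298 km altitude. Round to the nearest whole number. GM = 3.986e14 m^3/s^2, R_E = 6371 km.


r = 7.189298e+06 m
T = 2*pi*sqrt(r^3/mu) = 6066.5384 s = 101.1090 min
revs/day = 1440 / 101.1090 = 14.2421
Rounded: 14 revolutions per day

14 revolutions per day


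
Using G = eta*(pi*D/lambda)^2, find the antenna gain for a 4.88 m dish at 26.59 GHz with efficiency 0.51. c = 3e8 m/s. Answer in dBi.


lambda = c/f = 3e8 / 2.659e+10 = 0.01128244 m
G = eta*(pi*D/lambda)^2 = 0.51*(pi*4.88/0.01128244)^2
G = 941680.8327 (linear)
G = 10*log10(941680.8327) = 59.7390 dBi

59.7390 dBi


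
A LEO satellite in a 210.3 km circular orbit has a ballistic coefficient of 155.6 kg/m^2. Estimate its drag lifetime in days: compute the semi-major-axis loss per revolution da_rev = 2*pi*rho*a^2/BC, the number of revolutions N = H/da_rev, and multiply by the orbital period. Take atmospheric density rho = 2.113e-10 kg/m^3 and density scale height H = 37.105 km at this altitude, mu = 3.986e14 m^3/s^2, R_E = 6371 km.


a = R_E + alt = 6581.3000 km = 6.5813e+06 m
da_rev = 2*pi*rho*a^2/BC = 2*pi*2.113e-10*(6.5813e+06)^2/155.6 = 369.566970 m per revolution
N = H/da_rev = 37105.0000 m / 369.566970 m = 100.4013 revolutions
P = 2*pi*sqrt(a^3/mu) = 5313.4764 s
lifetime = N*P = 100.4013 * 5313.4764 = 533479.8745 s = 6.1745 days

6.1745 days


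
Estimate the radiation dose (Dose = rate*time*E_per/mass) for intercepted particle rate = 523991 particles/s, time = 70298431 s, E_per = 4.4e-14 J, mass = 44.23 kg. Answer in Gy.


Total energy deposited = rate * time * E_per
  = 523991 * 70298431 * 4.4e-14 = 1.6208 J
Dose = E_total / mass = 1.6208 / 44.23
Dose = 0.0366442 Gy

0.0366 Gy


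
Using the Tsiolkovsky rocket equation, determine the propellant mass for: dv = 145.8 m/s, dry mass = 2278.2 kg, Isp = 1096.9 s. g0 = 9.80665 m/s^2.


ve = Isp * g0 = 1096.9 * 9.80665 = 10756.914385 m/s
mass ratio = exp(dv/ve) = exp(145.8/10756.914385) = 1.01364635
m_prop = m_dry * (mr - 1) = 2278.2 * (1.01364635 - 1)
m_prop = 31.0891 kg

31.0891 kg


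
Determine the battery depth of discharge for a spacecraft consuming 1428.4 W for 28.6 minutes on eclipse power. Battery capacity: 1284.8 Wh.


E_used = P * t / 60 = 1428.4 * 28.6 / 60 = 680.8707 Wh
DOD = E_used / E_total * 100 = 680.8707 / 1284.8 * 100
DOD = 52.9943 %

52.9943 %


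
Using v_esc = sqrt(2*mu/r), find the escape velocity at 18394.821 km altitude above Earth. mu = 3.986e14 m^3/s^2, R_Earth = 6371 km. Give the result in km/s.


r = 6371.0 + 18394.821 = 24765.8210 km = 2.4765821e+07 m
v_esc = sqrt(2*mu/r) = sqrt(2*3.986e14 / 2.4765821e+07)
v_esc = 5673.5813 m/s = 5.6736 km/s

5.6736 km/s


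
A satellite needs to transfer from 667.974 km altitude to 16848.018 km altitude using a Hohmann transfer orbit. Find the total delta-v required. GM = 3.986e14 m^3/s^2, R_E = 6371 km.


r1 = 7038.9740 km = 7.038974e+06 m
r2 = 23219.0180 km = 2.3219018e+07 m
dv1 = sqrt(mu/r1)*(sqrt(2*r2/(r1+r2)) - 1) = 1797.3373 m/s
dv2 = sqrt(mu/r2)*(1 - sqrt(2*r1/(r1+r2))) = 1317.1458 m/s
total dv = |dv1| + |dv2| = 1797.3373 + 1317.1458 = 3114.4832 m/s = 3.1145 km/s

3.1145 km/s


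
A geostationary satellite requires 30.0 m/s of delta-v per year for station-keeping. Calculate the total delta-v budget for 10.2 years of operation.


dV = rate * years = 30.0 * 10.2
dV = 306.0000 m/s

306.0000 m/s


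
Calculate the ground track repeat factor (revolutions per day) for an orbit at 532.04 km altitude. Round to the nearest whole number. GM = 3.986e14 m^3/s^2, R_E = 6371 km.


r = 6.90304e+06 m
T = 2*pi*sqrt(r^3/mu) = 5707.8402 s = 95.1307 min
revs/day = 1440 / 95.1307 = 15.1371
Rounded: 15 revolutions per day

15 revolutions per day


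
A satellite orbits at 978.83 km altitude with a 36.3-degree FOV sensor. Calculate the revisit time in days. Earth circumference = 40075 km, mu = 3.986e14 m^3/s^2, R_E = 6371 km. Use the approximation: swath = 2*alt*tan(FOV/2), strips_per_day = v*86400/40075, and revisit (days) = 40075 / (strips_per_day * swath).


swath = 2*978.83*tan(0.3167773) = 641.7533 km
v = sqrt(mu/r) = 7364.2750 m/s = 7.3643 km/s
strips/day = v*86400/40075 = 7.3643*86400/40075 = 15.8771
coverage/day = strips * swath = 15.8771 * 641.7533 = 10189.1593 km
revisit = 40075 / 10189.1593 = 3.9331 days

3.9331 days


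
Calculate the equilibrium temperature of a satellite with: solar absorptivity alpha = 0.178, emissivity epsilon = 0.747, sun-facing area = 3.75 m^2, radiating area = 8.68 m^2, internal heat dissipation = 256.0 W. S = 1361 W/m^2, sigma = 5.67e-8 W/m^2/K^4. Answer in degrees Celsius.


Numerator = alpha*S*A_sun + Q_int = 0.178*1361*3.75 + 256.0 = 1164.4675 W
Denominator = eps*sigma*A_rad = 0.747*5.67e-8*8.68 = 3.6764053e-07 W/K^4
T^4 = 3.1674078e+09 K^4
T = 237.2335 K = -35.9165 C

-35.9165 degrees Celsius


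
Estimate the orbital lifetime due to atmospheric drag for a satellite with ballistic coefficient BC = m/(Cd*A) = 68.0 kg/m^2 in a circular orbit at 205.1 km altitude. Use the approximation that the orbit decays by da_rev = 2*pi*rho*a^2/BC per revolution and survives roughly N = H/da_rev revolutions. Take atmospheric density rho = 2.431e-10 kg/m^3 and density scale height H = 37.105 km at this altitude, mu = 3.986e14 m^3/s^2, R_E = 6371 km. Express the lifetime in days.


a = R_E + alt = 6576.1000 km = 6.5761e+06 m
da_rev = 2*pi*rho*a^2/BC = 2*pi*2.431e-10*(6.5761e+06)^2/68.0 = 971.387995 m per revolution
N = H/da_rev = 37105.0000 m / 971.387995 m = 38.1979 revolutions
P = 2*pi*sqrt(a^3/mu) = 5307.1802 s
lifetime = N*P = 38.1979 * 5307.1802 = 202723.2398 s = 2.3463 days

2.3463 days


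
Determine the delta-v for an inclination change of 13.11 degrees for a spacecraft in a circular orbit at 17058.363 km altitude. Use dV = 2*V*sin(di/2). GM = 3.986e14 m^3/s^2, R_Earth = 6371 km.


r = 23429.3630 km = 2.3429363e+07 m
V = sqrt(mu/r) = 4124.6624 m/s
di = 13.11 deg = 0.2288127 rad
dV = 2*V*sin(di/2) = 2*4124.6624*sin(0.1144063)
dV = 941.7175 m/s = 0.9417175 km/s

0.9417 km/s


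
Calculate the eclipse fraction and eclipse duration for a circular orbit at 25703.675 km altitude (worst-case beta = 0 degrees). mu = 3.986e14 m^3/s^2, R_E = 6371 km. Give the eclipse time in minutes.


r = 32074.6750 km
T = 952.8036 min
Eclipse fraction = arcsin(R_E/r)/pi = arcsin(6371.0000/32074.6750)/pi
= arcsin(0.1986302)/pi = 0.06364928
Eclipse duration = 0.06364928 * 952.8036 = 60.6453 min

60.6453 minutes


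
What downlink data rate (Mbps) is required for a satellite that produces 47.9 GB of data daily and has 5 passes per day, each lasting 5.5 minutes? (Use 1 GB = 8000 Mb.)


total contact time = 5 * 5.5 * 60 = 1650.0000 s
data = 47.9 GB = 383200.0000 Mb
rate = 383200.0000 / 1650.0000 = 232.2424 Mbps

232.2424 Mbps


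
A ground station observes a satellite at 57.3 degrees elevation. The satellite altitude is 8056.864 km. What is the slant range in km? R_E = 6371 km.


h = 8056.864 km, el = 57.3 deg
d = -R_E*sin(el) + sqrt((R_E*sin(el))^2 + 2*R_E*h + h^2)
d = -6371.0000*sin(1.0001) + sqrt((6371.0000*0.8415108)^2 + 2*6371.0000*8056.864 + 8056.864^2)
d = 8650.0439 km

8650.0439 km


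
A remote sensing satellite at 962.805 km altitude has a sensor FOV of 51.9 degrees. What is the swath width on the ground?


FOV = 51.9 deg = 0.9058259 rad
swath = 2 * alt * tan(FOV/2) = 2 * 962.805 * tan(0.4529129)
swath = 2 * 962.805 * 0.4866528
swath = 937.1035 km

937.1035 km


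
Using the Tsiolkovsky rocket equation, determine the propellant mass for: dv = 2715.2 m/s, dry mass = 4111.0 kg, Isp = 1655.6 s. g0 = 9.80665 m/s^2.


ve = Isp * g0 = 1655.6 * 9.80665 = 16235.889740 m/s
mass ratio = exp(dv/ve) = exp(2715.2/16235.889740) = 1.18203135
m_prop = m_dry * (mr - 1) = 4111.0 * (1.18203135 - 1)
m_prop = 748.3309 kg

748.3309 kg


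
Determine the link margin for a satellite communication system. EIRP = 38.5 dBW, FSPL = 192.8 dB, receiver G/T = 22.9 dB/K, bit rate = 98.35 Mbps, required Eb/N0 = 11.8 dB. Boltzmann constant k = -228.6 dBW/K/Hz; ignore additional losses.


C/N0 = EIRP - FSPL + G/T - k = 38.5 - 192.8 + 22.9 - (-228.6)
C/N0 = 97.2000 dB-Hz
R_b = 98.35 Mbps = 9.835e+07 bps -> 10*log10(R_b) = 79.9277 dB-Hz
Eb/N0 = C/N0 - 10*log10(R_b) = 97.2000 - 79.9277 = 17.2723 dB
Margin = Eb/N0 - Eb/N0_req = 17.2723 - 11.8 = 5.4723 dB (link closes)

5.4723 dB


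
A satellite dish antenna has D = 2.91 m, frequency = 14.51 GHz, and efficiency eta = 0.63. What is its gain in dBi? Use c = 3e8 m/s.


lambda = c/f = 3e8 / 1.451e+10 = 0.0206754 m
G = eta*(pi*D/lambda)^2 = 0.63*(pi*2.91/0.0206754)^2
G = 123173.8704 (linear)
G = 10*log10(123173.8704) = 50.9052 dBi

50.9052 dBi


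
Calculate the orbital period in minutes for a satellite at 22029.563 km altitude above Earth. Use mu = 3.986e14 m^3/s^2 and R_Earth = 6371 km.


r = 28400.5630 km = 2.8400563e+07 m
T = 2*pi*sqrt(r^3/mu) = 2*pi*sqrt(2.2907666e+22 / 3.986e14)
T = 47632.3102 s = 793.8718 min

793.8718 minutes


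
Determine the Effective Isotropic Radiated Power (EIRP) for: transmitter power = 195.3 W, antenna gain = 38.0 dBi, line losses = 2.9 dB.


Pt = 195.3 W = 22.9070 dBW
EIRP = Pt_dBW + Gt - losses = 22.9070 + 38.0 - 2.9 = 58.0070 dBW

58.0070 dBW


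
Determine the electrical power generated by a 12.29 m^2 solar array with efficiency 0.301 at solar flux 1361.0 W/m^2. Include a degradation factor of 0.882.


P = area * eta * S * degradation
P = 12.29 * 0.301 * 1361.0 * 0.882
P = 4440.6351 W

4440.6351 W


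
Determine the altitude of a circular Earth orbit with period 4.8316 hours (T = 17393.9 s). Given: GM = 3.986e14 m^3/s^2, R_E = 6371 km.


T = 17393.9 s
r = (mu*T^2/(4*pi^2))^(1/3) = (3.986e14 * 17393.9^2 / (4*pi^2))^(1/3)
r = 1.4509658e+07 m = 14509.6576 km
alt = r - R_E = 14509.6576 - 6371 = 8138.6576 km

8138.6576 km


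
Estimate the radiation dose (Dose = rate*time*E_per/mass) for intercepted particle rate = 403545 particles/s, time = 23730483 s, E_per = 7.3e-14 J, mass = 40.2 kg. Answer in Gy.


Total energy deposited = rate * time * E_per
  = 403545 * 23730483 * 7.3e-14 = 0.6990712 J
Dose = E_total / mass = 0.6990712 / 40.2
Dose = 0.01738983 Gy

0.0174 Gy


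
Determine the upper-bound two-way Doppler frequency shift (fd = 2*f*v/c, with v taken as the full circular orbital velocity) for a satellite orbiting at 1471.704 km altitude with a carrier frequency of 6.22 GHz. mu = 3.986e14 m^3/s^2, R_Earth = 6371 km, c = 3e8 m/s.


r = 7.842704e+06 m
v = sqrt(mu/r) = 7129.1169 m/s (worst-case radial velocity)
f = 6.22 GHz = 6.22e+09 Hz
fd = 2*f*v/c = 2*6.22e+09*7129.1169/3.0e+08
fd = 295620.7134 Hz

295620.7134 Hz


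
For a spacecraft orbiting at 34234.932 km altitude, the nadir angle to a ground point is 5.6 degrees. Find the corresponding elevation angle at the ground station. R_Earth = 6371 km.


r = R_E + alt = 40605.9320 km
Law of sines in the satellite / Earth-center / ground-point triangle:
  sin(nadir)/R_E = sin(90 + el)/r  =>  cos(el) = (r/R_E)*sin(nadir)
cos(el) = (40605.9320 / 6371.0000) * sin(5.6 deg) = 0.6219502
el = arccos(0.6219502) = 51.5413 deg
(Earth-central angle = 90 - nadir - el = 32.8587 deg)

51.5413 degrees


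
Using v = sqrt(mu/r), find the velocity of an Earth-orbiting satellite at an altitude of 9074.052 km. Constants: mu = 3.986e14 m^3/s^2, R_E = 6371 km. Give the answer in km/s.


r = R_E + alt = 6371.0 + 9074.052 = 15445.0520 km = 1.5445052e+07 m
v = sqrt(mu/r) = sqrt(3.986e14 / 1.5445052e+07) = 5080.1199 m/s = 5.0801 km/s

5.0801 km/s


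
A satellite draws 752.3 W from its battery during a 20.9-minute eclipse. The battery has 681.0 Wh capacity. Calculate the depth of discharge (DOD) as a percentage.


E_used = P * t / 60 = 752.3 * 20.9 / 60 = 262.0512 Wh
DOD = E_used / E_total * 100 = 262.0512 / 681.0 * 100
DOD = 38.4803 %

38.4803 %


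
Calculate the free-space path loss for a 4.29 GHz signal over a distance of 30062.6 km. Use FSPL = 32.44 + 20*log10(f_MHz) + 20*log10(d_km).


f = 4.29 GHz = 4290.0000 MHz
d = 30062.6 km
FSPL = 32.44 + 20*log10(4290.0000) + 20*log10(30062.6)
FSPL = 32.44 + 72.6491 + 89.5605
FSPL = 194.6497 dB

194.6497 dB


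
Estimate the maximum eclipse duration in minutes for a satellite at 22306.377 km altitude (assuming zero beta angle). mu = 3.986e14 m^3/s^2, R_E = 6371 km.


r = 28677.3770 km
T = 805.5066 min
Eclipse fraction = arcsin(R_E/r)/pi = arcsin(6371.0000/28677.3770)/pi
= arcsin(0.2221612)/pi = 0.07131112
Eclipse duration = 0.07131112 * 805.5066 = 57.4416 min

57.4416 minutes


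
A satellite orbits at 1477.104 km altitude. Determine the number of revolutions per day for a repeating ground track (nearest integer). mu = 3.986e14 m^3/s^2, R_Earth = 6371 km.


r = 7.848104e+06 m
T = 2*pi*sqrt(r^3/mu) = 6919.2392 s = 115.3207 min
revs/day = 1440 / 115.3207 = 12.4869
Rounded: 12 revolutions per day

12 revolutions per day


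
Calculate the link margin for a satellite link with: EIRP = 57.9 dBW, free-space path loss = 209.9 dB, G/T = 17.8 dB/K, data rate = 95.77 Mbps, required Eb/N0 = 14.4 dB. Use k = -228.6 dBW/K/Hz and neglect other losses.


C/N0 = EIRP - FSPL + G/T - k = 57.9 - 209.9 + 17.8 - (-228.6)
C/N0 = 94.4000 dB-Hz
R_b = 95.77 Mbps = 9.577e+07 bps -> 10*log10(R_b) = 79.8123 dB-Hz
Eb/N0 = C/N0 - 10*log10(R_b) = 94.4000 - 79.8123 = 14.5877 dB
Margin = Eb/N0 - Eb/N0_req = 14.5877 - 14.4 = 0.1877051 dB (link closes)

0.1877 dB


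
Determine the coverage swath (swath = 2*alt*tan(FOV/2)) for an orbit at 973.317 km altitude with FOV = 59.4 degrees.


FOV = 59.4 deg = 1.0367 rad
swath = 2 * alt * tan(FOV/2) = 2 * 973.317 * tan(0.5183628)
swath = 2 * 973.317 * 0.5703899
swath = 1110.3404 km

1110.3404 km
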